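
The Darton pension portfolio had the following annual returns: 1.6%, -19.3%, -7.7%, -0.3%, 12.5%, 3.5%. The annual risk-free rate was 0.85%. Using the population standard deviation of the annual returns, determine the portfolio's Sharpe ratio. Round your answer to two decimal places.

-0.25

μ = (1.6 − 19.3 − 7.7 − 0.3 + 12.5 + 3.5) / 6 = -9.70 / 6 = -1.6167%
Σ(r − μ)² = (1.6 − (-1.6167))² + (-19.3 − (-1.6167))² + (-7.7 − (-1.6167))² + … = 587.2483
σ = √[587.2483 / 6] = 9.8932%
Sharpe = (μ − rf) / σ = (-1.6167 − 0.85) / 9.8932 = -2.4667 / 9.8932 = -0.2493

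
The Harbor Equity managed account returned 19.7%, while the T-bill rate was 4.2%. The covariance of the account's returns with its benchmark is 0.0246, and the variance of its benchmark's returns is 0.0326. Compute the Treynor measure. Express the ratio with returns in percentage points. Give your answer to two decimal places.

20.54

β = Cov / Var = 0.0246 / 0.0326 = 0.7546
Treynor = (Rp − Rf) / β = (19.7% − 4.2%) / 0.7546 = 15.50 / 0.7546 = 20.5407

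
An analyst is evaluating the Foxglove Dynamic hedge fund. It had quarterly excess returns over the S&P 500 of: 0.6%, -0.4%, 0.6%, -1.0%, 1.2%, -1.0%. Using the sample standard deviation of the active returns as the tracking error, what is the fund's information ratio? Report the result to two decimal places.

Mean return r̄ = -0.00 / 6 = 0.0000%
Sample std dev = √[4.3200 / 5] = 0.9295%
IR = r̄ / tracking error = 0.0000 / 0.9295 = 0.0000

0.00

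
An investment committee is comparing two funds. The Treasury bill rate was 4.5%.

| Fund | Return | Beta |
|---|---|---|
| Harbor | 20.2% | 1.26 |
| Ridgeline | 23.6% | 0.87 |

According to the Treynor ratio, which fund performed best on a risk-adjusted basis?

Harbor: Treynor = (20.2% − 4.5%) / 1.26 = 12.460
Ridgeline: Treynor = (23.6% − 4.5%) / 0.87 = 21.954
Highest: Ridgeline (21.954).

Ridgeline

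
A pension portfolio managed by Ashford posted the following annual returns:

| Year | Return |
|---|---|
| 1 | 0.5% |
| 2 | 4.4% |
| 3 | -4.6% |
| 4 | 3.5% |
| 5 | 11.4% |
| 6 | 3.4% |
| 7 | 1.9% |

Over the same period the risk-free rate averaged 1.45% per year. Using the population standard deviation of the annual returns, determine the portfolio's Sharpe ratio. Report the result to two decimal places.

r̄ = (0.5 + 4.4 − 4.6 + 3.5 + 11.4 + 3.4 + 1.9) / 7 = 20.50 / 7 = 2.9286%
Σ(r − r̄)² = (0.5 − 2.9286)² + (4.4 − 2.9286)² + … = 138.1143
σ = √[138.1143 / 7] = 4.4419%
Sharpe = (r̄ − rf) / σ = (2.9286 − 1.45) / 4.4419 = 1.4786 / 4.4419 = 0.3329

0.33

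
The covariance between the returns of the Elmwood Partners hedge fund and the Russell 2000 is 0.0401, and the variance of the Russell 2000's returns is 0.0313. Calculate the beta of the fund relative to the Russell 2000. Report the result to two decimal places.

β = Cov(Rp, Rm) / Var(Rm) = 0.0401 / 0.0313 = 1.2812

1.28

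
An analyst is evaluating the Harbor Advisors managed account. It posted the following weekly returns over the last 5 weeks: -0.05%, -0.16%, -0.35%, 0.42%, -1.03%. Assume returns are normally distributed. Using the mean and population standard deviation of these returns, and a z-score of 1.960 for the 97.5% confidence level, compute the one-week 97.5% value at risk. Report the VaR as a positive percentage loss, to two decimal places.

1.16

μ = (-0.05 − 0.16 − 0.35 + 0.42 − 1.03) / 5 = -0.2340%
Σ(r − μ)² = (-0.05 − (-0.2340))² + (-0.16 − (-0.2340))² + (-0.35 − (-0.2340))² + … = 1.1141
population σ = √(1.1141 / 5) = √0.2228 = 0.4720%
VaR = −(μ − z·σ) = −(-0.2340 − 1.960 × 0.4720) = −(-1.1591) = 1.1591%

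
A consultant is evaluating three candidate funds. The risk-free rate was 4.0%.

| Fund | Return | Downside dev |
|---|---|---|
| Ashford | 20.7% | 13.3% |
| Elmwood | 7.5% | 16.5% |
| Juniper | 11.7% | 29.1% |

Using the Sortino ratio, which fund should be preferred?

Ashford: Sortino ratio = (20.7% − 4.0%) / 13.3% = 1.256
Elmwood: Sortino ratio = (7.5% − 4.0%) / 16.5% = 0.212
Juniper: Sortino ratio = (11.7% − 4.0%) / 29.1% = 0.265
Highest: Ashford (1.256).

Ashford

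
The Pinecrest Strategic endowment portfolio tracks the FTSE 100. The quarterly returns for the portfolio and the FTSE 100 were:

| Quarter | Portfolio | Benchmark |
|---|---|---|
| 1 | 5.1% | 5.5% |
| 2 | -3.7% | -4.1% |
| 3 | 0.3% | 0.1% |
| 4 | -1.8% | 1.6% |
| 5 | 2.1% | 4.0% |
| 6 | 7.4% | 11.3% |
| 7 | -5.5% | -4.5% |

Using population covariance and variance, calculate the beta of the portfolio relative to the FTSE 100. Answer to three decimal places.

0.803

r̄p = 0.5571%,  r̄m = 1.9857%
Cov = Σ(rp − r̄p)(rm − r̄m) / 7 = 21.3422
Var(rm) = Σ(rm − r̄m)² / 7 = 26.5669
β = Cov / Var = 21.3422 / 26.5669 = 0.8033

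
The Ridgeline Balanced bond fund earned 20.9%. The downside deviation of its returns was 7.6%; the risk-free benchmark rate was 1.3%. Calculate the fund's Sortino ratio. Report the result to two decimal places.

Sortino = (Rp − Rf) / σd = (20.9% − 1.3%) / 7.6% = 19.60% / 7.6% = 2.5789

2.58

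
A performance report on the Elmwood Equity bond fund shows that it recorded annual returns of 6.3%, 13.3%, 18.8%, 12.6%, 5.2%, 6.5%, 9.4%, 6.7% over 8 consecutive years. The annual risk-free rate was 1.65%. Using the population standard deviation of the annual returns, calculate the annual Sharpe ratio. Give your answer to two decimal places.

1.86

Mean return μ = 78.80 / 8 = 9.8500%
Σ(r − μ)² = (6.3 − 9.8500)² + (13.3 − 9.8500)² + … = 155.1400
σ = √[155.1400 / 8] = 4.4037%
Sharpe = (μ − rf) / σ = (9.8500 − 1.65) / 4.4037 = 8.2000 / 4.4037 = 1.8621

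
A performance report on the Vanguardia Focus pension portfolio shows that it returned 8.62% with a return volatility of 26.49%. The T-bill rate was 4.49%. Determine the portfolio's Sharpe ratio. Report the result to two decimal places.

Sharpe = (Rp − Rf) / σp = (8.62% − 4.49%) / 26.49% = 4.13% / 26.49% = 0.1559

0.16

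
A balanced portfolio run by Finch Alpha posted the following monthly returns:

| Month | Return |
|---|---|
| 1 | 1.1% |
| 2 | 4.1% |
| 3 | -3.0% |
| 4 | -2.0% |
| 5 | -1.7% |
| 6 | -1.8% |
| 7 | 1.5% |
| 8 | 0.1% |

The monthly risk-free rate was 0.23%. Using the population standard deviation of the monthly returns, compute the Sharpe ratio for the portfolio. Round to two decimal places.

Mean return r̄ = -1.70 / 8 = -0.2125%
Σ(r − r̄)² = 39.0488; population σ = √(39.0488/8) = 2.2093%
Sharpe = (r̄ − rf) / σ = (-0.2125 − 0.23) / 2.2093 = -0.4425 / 2.2093 = -0.2003

-0.20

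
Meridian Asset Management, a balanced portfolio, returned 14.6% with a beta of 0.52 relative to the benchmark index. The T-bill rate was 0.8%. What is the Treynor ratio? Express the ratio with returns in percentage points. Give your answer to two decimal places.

Treynor = (Rp − Rf) / β = (14.6% − 0.8%) / 0.52 = 13.80 / 0.52 = 26.5385

26.54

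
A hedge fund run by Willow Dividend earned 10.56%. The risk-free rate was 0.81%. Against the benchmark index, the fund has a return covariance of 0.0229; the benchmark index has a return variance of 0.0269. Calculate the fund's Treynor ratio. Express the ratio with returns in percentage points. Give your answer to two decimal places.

11.45

β = Cov / Var = 0.0229 / 0.0269 = 0.8513
Treynor = (Rp − Rf) / β = (10.56% − 0.81%) / 0.8513 = 9.75 / 0.8513 = 11.4531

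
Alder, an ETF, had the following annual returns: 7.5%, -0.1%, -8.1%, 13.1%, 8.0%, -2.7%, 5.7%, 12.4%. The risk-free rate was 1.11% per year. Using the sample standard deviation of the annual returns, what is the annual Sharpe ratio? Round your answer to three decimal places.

r̄ = (7.5 − 0.1 − 8.1 + 13.1 + 8 − 2.7 + 5.7 + 12.4) / 8 = 4.4750%
Sample σ = √[Σ(r − r̄)² / 7] = √[390.8150 / 7] = √55.8307 = 7.4720%
Sharpe = (r̄ − rf) / σ = (4.4750 − 1.11) / 7.4720 = 3.3650 / 7.4720 = 0.4503

0.450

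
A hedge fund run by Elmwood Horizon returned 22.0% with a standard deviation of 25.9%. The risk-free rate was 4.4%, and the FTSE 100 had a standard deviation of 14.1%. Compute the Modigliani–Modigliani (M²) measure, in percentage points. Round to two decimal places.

Sharpe = (Rp − Rf) / σp = (22.0% − 4.4%) / 25.9% = 0.6795
M² = Rf + Sharpe × σm = 4.4% + 0.6795 × 14.1% = 13.9810%

13.98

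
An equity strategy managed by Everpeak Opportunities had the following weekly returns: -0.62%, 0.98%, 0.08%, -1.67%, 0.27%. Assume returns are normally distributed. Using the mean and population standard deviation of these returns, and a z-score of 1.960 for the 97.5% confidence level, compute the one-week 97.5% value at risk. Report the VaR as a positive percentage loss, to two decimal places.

1.95

r̄ = (-0.62 + 0.98 + 0.08 − 1.67 + 0.27) / 5 = -0.1920%
Population σ = √[Σ(r − r̄)² / 5] = √[4.0287 / 5] = √0.8057 = 0.8976%
VaR = −(r̄ − z·σ) = −(-0.1920 − 1.960 × 0.8976) = −(-1.9513) = 1.9513%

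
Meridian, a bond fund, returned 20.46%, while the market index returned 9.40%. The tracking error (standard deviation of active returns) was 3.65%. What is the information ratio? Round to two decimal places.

IR = (Rp − Rb) / TE = (20.46% − 9.40%) / 3.65% = 11.06% / 3.65% = 3.0301

3.03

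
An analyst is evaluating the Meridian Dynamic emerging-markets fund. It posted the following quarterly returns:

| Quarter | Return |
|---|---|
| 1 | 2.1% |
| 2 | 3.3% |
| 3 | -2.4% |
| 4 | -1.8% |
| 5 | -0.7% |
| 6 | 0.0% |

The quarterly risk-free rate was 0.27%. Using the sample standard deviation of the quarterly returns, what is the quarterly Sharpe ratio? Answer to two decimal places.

Mean return r̄ = 0.50 / 6 = 0.0833%
Σ(r − r̄)² = 24.7483; sample σ = √(24.7483/5) = 2.2248%
Sharpe = (r̄ − rf) / σ = (0.0833 − 0.27) / 2.2248 = -0.1867 / 2.2248 = -0.0839

-0.08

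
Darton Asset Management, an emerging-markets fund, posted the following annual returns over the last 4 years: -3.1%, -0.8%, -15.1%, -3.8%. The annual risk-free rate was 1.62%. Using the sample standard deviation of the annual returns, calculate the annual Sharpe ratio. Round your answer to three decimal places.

-1.144

r̄ = (-3.1 − 0.8 − 15.1 − 3.8) / 4 = -5.7000%
Σ(r − r̄)² = 122.7400; sample σ = √(122.7400/3) = 6.3964%
Sharpe = (r̄ − rf) / σ = (-5.7000 − 1.62) / 6.3964 = -7.3200 / 6.3964 = -1.1444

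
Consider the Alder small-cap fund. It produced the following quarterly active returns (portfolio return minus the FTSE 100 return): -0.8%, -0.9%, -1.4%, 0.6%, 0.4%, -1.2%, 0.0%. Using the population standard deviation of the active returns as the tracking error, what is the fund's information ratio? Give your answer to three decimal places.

r̄ = (-0.8 − 0.9 − 1.4 + 0.6 + 0.4 − 1.2 + 0) / 7 = -0.4714%
Σ(r − r̄)² = (-0.8 − (-0.4714))² + (-0.9 − (-0.4714))² + … = 3.8143
population σ = √(3.8143 / 7) = √0.5449 = 0.7382%
IR = r̄ / tracking error = -0.4714 / 0.7382 = -0.6386

-0.639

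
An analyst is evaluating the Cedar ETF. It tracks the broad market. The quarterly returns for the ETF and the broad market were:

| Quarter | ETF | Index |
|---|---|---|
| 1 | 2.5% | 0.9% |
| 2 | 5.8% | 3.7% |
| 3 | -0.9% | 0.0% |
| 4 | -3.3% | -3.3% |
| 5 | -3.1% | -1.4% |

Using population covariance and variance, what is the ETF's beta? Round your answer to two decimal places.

r̄p = 0.2000%,  r̄m = -0.0200%
Cov = Σ(rp − r̄p)(rm − r̄m) / 5 = 7.7920
Var(rm) = Σ(rm − r̄m)² / 5 = 5.4696
β = Cov / Var = 7.7920 / 5.4696 = 1.4246

1.42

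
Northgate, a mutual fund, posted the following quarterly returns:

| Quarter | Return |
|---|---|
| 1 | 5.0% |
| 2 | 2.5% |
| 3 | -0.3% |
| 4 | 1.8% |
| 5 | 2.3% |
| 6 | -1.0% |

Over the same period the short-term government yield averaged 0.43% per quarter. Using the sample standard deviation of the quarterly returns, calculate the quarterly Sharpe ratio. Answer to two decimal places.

μ = (5 + 2.5 − 0.3 + 1.8 + 2.3 − 1) / 6 = 10.30 / 6 = 1.7167%
Σ(r − μ)² = 23.1883; sample σ = √(23.1883/5) = 2.1535%
Sharpe = (μ − rf) / σ = (1.7167 − 0.43) / 2.1535 = 1.2867 / 2.1535 = 0.5975

0.60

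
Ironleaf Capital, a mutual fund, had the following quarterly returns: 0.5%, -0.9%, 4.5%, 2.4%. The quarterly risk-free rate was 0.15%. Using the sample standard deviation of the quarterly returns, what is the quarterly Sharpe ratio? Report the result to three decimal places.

r̄ = (0.5 − 0.9 + 4.5 + 2.4) / 4 = 1.6250%
Σ(r − r̄)² = (0.5 − 1.6250)² + (-0.9 − 1.6250)² + (4.5 − 1.6250)² + … = 16.5075
sample σ = √(16.5075 / 3) = √5.5025 = 2.3457%
Sharpe = (r̄ − rf) / σ = (1.6250 − 0.15) / 2.3457 = 1.4750 / 2.3457 = 0.6288

0.629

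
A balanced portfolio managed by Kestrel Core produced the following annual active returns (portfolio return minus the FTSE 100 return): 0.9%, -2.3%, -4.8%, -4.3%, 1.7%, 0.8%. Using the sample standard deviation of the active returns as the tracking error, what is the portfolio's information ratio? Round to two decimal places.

-0.47

r̄ = (0.9 − 2.3 − 4.8 − 4.3 + 1.7 + 0.8) / 6 = -8.00 / 6 = -1.3333%
Sample σ = √[Σ(r − r̄)² / 5] = √[40.4933 / 5] = √8.0987 = 2.8458%
IR = r̄ / tracking error = -1.3333 / 2.8458 = -0.4685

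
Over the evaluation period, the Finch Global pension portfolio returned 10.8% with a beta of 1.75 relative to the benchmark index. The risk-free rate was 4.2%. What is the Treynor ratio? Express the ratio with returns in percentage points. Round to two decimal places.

3.77

Treynor = (Rp − Rf) / β = (10.8% − 4.2%) / 1.75 = 6.60 / 1.75 = 3.7714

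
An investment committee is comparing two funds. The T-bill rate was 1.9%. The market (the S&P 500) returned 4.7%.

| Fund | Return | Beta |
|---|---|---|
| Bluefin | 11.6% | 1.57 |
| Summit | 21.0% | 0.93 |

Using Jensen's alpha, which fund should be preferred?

Summit

Bluefin: α = 11.6% − [1.9% + 1.57 × (4.7% − 1.9%)] = 5.304
Summit: α = 21.0% − [1.9% + 0.93 × (4.7% − 1.9%)] = 16.496
Highest: Summit (16.496).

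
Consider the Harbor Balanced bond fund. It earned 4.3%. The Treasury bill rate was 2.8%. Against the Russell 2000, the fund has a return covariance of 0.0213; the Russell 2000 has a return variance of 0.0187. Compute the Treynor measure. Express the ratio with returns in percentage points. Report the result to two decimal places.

1.32

β = Cov / Var = 0.0213 / 0.0187 = 1.1390
Treynor = (Rp − Rf) / β = (4.3% − 2.8%) / 1.1390 = 1.50 / 1.1390 = 1.3169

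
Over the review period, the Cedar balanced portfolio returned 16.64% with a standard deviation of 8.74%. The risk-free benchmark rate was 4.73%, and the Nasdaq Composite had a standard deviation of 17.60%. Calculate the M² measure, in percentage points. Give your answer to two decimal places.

28.71

Sharpe = (Rp − Rf) / σp = (16.64% − 4.73%) / 8.74% = 1.3627
M² = Rf + Sharpe × σm = 4.73% + 1.3627 × 17.60% = 28.7135%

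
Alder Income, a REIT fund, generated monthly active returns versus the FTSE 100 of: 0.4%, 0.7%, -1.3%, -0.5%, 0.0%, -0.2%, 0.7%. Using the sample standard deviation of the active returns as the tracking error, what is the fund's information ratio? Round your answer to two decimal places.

-0.04

r̄ = (0.4 + 0.7 − 1.3 − 0.5 + 0 − 0.2 + 0.7) / 7 = -0.20 / 7 = -0.0286%
Σ(r − r̄)² = 3.1143; sample σ = √(3.1143/6) = 0.7205%
IR = r̄ / tracking error = -0.0286 / 0.7205 = -0.0397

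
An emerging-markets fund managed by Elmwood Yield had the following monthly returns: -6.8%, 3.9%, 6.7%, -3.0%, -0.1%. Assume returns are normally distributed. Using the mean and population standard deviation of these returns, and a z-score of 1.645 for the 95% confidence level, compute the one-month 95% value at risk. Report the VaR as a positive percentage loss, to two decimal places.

μ = (-6.8 + 3.9 + 6.7 − 3 − 0.1) / 5 = 0.70 / 5 = 0.1400%
Population σ = √[Σ(r − μ)² / 5] = √[115.2520 / 5] = √23.0504 = 4.8011%
VaR = −(μ − z·σ) = −(0.1400 − 1.645 × 4.8011) = −(-7.7578) = 7.7578%

7.76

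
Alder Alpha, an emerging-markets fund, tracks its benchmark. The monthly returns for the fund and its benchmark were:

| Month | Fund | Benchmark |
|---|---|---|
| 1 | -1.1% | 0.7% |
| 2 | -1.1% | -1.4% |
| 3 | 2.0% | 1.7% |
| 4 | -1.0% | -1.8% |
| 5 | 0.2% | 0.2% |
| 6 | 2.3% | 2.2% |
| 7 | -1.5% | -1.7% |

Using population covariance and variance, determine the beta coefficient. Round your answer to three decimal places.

0.833

r̄p = -0.0286%,  r̄m = -0.0143%
Cov = Σ(rp − r̄p)(rm − r̄m) / 7 = 1.9453
Var(rm) = Σ(rm − r̄m)² / 7 = 2.3355
β = Cov / Var = 1.9453 / 2.3355 = 0.8329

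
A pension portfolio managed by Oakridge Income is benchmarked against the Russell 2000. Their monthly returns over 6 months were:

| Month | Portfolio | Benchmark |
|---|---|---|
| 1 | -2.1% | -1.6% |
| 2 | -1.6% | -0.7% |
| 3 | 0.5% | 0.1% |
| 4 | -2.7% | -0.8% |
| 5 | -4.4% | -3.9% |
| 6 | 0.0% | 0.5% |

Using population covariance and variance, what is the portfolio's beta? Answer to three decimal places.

1.043

r̄p = -1.7167%,  r̄m = -1.0667%
Cov = Σ(rp − r̄p)(rm − r̄m) / 6 = 2.1439
Var(rm) = Σ(rm − r̄m)² / 6 = 2.0556
β = Cov / Var = 2.1439 / 2.0556 = 1.0430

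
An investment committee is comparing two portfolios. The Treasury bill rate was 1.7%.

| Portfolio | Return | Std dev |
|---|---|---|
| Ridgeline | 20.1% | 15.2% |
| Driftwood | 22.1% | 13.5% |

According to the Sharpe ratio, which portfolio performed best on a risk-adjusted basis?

Driftwood

Ridgeline: Sharpe ratio = (20.1% − 1.7%) / 15.2% = 1.211
Driftwood: Sharpe ratio = (22.1% − 1.7%) / 13.5% = 1.511
Highest: Driftwood (1.511).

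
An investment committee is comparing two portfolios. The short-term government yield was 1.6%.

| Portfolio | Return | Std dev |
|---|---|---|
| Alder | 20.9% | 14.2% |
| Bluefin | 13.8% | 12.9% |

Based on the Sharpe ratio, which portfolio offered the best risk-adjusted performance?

Alder

Alder: Sharpe ratio = (20.9% − 1.6%) / 14.2% = 1.359
Bluefin: Sharpe ratio = (13.8% − 1.6%) / 12.9% = 0.946
Highest: Alder (1.359).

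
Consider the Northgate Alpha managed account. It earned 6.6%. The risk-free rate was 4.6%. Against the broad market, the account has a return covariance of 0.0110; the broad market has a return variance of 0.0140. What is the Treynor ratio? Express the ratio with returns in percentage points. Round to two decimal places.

β = Cov / Var = 0.0110 / 0.0140 = 0.7857
Treynor = (Rp − Rf) / β = (6.6% − 4.6%) / 0.7857 = 2.00 / 0.7857 = 2.5455

2.55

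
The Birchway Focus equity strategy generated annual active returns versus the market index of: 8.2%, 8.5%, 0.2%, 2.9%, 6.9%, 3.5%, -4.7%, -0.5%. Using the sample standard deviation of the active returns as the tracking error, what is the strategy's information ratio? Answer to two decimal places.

r̄ = (8.2 + 8.5 + 0.2 + 2.9 + 6.9 + 3.5 − 4.7 − 0.5) / 8 = 25.00 / 8 = 3.1250%
Sample σ = √[Σ(r − r̄)² / 7] = √[152.0150 / 7] = √21.7164 = 4.6601%
IR = r̄ / tracking error = 3.1250 / 4.6601 = 0.6706

0.67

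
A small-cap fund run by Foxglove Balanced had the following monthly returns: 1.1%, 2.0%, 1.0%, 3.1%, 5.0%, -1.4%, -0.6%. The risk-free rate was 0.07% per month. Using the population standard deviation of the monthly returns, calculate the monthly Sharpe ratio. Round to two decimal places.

μ = (1.1 + 2 + 1 + 3.1 + 5 − 1.4 − 0.6) / 7 = 1.4571%
Σ(r − μ)² = (1.1 − 1.4571)² + (2 − 1.4571)² + (1 − 1.4571)² + … = 28.2771
σ = √[28.2771 / 7] = 2.0099%
Sharpe = (μ − rf) / σ = (1.4571 − 0.07) / 2.0099 = 1.3871 / 2.0099 = 0.6901

0.69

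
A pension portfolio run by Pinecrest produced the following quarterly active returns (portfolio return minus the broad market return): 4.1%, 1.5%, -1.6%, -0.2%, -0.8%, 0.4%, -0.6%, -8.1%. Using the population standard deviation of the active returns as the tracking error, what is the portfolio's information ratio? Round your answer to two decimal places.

-0.20

Mean return r̄ = -5.30 / 8 = -0.6625%
Population σ = √[Σ(r − r̄)² / 8] = √[84.9188 / 8] = √10.6149 = 3.2581%
IR = r̄ / tracking error = -0.6625 / 3.2581 = -0.2033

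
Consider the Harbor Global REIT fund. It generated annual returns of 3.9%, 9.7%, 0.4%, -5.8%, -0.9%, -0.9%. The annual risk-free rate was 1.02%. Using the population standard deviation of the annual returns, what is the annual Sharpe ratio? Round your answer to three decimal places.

Mean return μ = 6.40 / 6 = 1.0667%
Population σ = √[Σ(r − μ)² / 6] = √[137.8933 / 6] = √22.9822 = 4.7940%
Sharpe = (μ − rf) / σ = (1.0667 − 1.02) / 4.7940 = 0.0467 / 4.7940 = 0.0097

0.010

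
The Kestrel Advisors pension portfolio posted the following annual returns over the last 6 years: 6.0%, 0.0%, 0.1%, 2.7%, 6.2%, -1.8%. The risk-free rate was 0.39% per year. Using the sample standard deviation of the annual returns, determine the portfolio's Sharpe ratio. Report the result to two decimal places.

0.54

Mean return r̄ = 13.20 / 6 = 2.2000%
Sample std dev = √[55.9400 / 5] = 3.3448%
Sharpe = (r̄ − rf) / σ = (2.2000 − 0.39) / 3.3448 = 1.8100 / 3.3448 = 0.5411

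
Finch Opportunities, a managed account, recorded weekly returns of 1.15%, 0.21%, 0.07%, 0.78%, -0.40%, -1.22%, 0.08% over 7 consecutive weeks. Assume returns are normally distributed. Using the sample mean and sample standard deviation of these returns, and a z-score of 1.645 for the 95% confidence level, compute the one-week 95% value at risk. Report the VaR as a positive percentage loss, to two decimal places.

1.17

r̄ = (1.15 + 0.21 + 0.07 + 0.78 − 0.4 − 1.22 + 0.08) / 7 = 0.670 / 7 = 0.0957%
Sample std dev = √[3.5706 / 6] = 0.7714%
VaR = −(r̄ − z·σ) = −(0.0957 − 1.645 × 0.7714) = −(-1.1733) = 1.1733%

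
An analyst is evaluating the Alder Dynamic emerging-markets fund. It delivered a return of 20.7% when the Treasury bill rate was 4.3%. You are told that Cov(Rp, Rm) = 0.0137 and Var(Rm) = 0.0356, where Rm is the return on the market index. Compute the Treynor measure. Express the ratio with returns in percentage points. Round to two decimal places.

β = Cov / Var = 0.0137 / 0.0356 = 0.3848
Treynor = (Rp − Rf) / β = (20.7% − 4.3%) / 0.3848 = 16.40 / 0.3848 = 42.6195

42.62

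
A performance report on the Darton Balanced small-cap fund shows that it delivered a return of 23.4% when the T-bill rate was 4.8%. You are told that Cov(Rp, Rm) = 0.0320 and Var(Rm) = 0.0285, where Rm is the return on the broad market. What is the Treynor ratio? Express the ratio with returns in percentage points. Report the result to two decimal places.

16.57

β = Cov / Var = 0.0320 / 0.0285 = 1.1228
Treynor = (Rp − Rf) / β = (23.4% − 4.8%) / 1.1228 = 18.60 / 1.1228 = 16.5657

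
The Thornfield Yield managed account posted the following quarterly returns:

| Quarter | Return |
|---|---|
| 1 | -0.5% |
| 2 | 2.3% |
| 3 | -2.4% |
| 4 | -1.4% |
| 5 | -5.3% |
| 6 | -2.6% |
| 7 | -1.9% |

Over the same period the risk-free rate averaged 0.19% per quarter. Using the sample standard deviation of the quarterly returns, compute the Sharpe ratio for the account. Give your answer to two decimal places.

-0.81

r̄ = (-0.5 + 2.3 − 2.4 − 1.4 − 5.3 − 2.6 − 1.9) / 7 = -1.6857%
Σ(r − r̄)² = 31.8286; sample σ = √(31.8286/6) = 2.3032%
Sharpe = (r̄ − rf) / σ = (-1.6857 − 0.19) / 2.3032 = -1.8757 / 2.3032 = -0.8144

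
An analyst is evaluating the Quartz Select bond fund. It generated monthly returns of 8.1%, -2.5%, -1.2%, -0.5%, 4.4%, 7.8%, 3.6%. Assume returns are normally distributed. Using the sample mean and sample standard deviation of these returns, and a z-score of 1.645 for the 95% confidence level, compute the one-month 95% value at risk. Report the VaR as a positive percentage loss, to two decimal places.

Mean return r̄ = 19.70 / 7 = 2.8143%
Sample σ = √[Σ(r − r̄)² / 6] = √[111.2686 / 6] = √18.5448 = 4.3064%
VaR = −(r̄ − z·σ) = −(2.8143 − 1.645 × 4.3064) = −(-4.2697) = 4.2697%

4.27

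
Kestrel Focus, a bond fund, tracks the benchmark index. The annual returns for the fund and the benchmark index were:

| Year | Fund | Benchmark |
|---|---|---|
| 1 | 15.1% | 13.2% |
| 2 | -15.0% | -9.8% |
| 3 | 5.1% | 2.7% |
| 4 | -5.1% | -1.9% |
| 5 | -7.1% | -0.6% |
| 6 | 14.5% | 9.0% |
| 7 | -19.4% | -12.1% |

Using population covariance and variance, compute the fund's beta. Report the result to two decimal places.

r̄p = -1.7000%,  r̄m = 0.0714%
Cov = Σ(rp − r̄p)(rm − r̄m) / 7 = 105.7329
Var(rm) = Σ(rm − r̄m)² / 7 = 72.7020
β = Cov / Var = 105.7329 / 72.7020 = 1.4543

1.45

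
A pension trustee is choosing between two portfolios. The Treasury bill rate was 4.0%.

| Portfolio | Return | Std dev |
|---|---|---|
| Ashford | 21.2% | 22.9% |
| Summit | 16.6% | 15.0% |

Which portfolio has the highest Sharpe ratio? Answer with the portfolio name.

Summit

Ashford: Sharpe ratio = (21.2% − 4.0%) / 22.9% = 0.751
Summit: Sharpe ratio = (16.6% − 4.0%) / 15.0% = 0.840
Highest: Summit (0.840).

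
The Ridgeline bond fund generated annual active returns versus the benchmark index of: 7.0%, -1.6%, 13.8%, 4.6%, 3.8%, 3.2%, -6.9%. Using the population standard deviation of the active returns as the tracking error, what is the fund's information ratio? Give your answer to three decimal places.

0.567

r̄ = (7 − 1.6 + 13.8 + 4.6 + 3.8 + 3.2 − 6.9) / 7 = 23.90 / 7 = 3.4143%
Population std dev = √[253.8486 / 7] = 6.0220%
IR = r̄ / tracking error = 3.4143 / 6.0220 = 0.5670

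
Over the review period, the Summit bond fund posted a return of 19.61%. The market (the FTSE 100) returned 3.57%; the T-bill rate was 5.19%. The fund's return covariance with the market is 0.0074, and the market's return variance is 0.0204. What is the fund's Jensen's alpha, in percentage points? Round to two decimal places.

15.01

β = Cov / Var = 0.0074 / 0.0204 = 0.3627
E[R] = Rf + β(Rm − Rf) = 5.19% + 0.3627 × (3.57% − 5.19%) = 4.6024%
α = Rp − E[R] = 19.61% − 4.6024% = 15.0076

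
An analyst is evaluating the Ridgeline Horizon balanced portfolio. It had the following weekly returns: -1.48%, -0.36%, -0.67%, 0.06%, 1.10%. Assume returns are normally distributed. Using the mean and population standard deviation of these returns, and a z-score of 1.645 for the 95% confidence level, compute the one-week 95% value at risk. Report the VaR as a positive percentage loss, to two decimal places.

1.67

r̄ = (-1.48 − 0.36 − 0.67 + 0.06 + 1.1) / 5 = -0.2700%
Σ(r − r̄)² = (-1.48 − (-0.2700))² + (-0.36 − (-0.2700))² + (-0.67 − (-0.2700))² + … = 3.6180
σ = √[3.6180 / 5] = 0.8506%
VaR = −(r̄ − z·σ) = −(-0.2700 − 1.645 × 0.8506) = −(-1.6692) = 1.6692%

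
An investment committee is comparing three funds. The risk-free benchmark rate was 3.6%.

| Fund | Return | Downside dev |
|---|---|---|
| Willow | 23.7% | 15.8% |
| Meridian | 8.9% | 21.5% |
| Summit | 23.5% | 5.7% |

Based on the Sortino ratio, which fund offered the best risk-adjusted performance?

Willow: Sortino ratio = (23.7% − 3.6%) / 15.8% = 1.272
Meridian: Sortino ratio = (8.9% − 3.6%) / 21.5% = 0.247
Summit: Sortino ratio = (23.5% − 3.6%) / 5.7% = 3.491
Highest: Summit (3.491).

Summit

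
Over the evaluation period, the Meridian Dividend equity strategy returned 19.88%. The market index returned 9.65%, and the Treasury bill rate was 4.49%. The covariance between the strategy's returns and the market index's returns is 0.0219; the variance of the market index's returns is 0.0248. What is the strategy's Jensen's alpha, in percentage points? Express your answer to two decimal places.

10.83

β = Cov / Var = 0.0219 / 0.0248 = 0.8831
E[R] = Rf + β(Rm − Rf) = 4.49% + 0.8831 × (9.65% − 4.49%) = 9.0468%
α = Rp − E[R] = 19.88% − 9.0468% = 10.8332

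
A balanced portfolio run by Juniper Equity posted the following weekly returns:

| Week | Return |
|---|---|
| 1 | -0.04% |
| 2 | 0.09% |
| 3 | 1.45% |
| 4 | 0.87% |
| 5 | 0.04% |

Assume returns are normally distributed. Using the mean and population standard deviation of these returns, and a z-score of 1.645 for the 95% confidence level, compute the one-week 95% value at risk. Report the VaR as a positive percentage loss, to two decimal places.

0.48

Mean return r̄ = 2.410 / 5 = 0.4820%
Σ(r − r̄)² = (-0.04 − 0.4820)² + (0.09 − 0.4820)² + (1.45 − 0.4820)² + … = 1.7091
σ = √[1.7091 / 5] = 0.5847%
VaR = −(r̄ − z·σ) = −(0.4820 − 1.645 × 0.5847) = −(-0.4798) = 0.4798%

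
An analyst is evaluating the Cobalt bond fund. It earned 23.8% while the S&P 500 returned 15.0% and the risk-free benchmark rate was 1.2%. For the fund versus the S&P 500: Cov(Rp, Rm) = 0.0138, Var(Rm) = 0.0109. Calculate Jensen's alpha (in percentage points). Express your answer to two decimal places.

β = Cov / Var = 0.0138 / 0.0109 = 1.2661
E[R] = Rf + β(Rm − Rf) = 1.2% + 1.2661 × (15.0% − 1.2%) = 18.6722%
α = Rp − E[R] = 23.8% − 18.6722% = 5.1278

5.13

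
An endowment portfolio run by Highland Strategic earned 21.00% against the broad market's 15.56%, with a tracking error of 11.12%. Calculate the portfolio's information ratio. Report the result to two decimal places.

IR = (Rp − Rb) / TE = (21.00% − 15.56%) / 11.12% = 5.44% / 11.12% = 0.4892

0.49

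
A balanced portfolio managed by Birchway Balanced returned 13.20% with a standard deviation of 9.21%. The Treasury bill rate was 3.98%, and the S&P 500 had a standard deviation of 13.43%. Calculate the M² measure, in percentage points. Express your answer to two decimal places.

Sharpe = (Rp − Rf) / σp = (13.20% − 3.98%) / 9.21% = 1.0011
M² = Rf + Sharpe × σm = 3.98% + 1.0011 × 13.43% = 17.4248%

17.42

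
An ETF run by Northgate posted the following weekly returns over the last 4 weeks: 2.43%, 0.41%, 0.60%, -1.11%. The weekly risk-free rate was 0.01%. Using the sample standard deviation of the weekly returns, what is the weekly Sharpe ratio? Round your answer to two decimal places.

Mean return μ = 2.330 / 4 = 0.5825%
Sample std dev = √[6.3079 / 3] = 1.4500%
Sharpe = (μ − rf) / σ = (0.5825 − 0.01) / 1.4500 = 0.5725 / 1.4500 = 0.3948

0.39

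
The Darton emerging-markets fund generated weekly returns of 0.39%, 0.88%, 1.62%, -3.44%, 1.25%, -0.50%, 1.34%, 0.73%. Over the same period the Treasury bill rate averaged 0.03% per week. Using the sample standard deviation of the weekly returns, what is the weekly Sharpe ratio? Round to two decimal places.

μ = (0.39 + 0.88 + 1.62 − 3.44 + 1.25 − 0.5 + 1.34 + 0.73) / 8 = 0.2838%
Sample σ = √[Σ(r − μ)² / 7] = √[18.8814 / 7] = √2.6973 = 1.6423%
Sharpe = (μ − rf) / σ = (0.2838 − 0.03) / 1.6423 = 0.2538 / 1.6423 = 0.1545

0.15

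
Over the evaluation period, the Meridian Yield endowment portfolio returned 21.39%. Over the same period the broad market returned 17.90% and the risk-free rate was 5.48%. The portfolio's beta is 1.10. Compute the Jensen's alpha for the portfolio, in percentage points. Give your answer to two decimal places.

2.25

CAPM expected return = Rf + β(Rm − Rf) = 5.48% + 1.10 × (17.90% − 5.48%) = 5.48 + 1.10 × 12.42 = 19.1420%
Jensen's α = Rp − E[R] = 21.39% − 19.1420% = 2.2480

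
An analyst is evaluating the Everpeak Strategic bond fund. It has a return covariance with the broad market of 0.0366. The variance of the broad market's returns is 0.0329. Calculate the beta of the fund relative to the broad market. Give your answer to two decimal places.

β = Cov(Rp, Rm) / Var(Rm) = 0.0366 / 0.0329 = 1.1125

1.11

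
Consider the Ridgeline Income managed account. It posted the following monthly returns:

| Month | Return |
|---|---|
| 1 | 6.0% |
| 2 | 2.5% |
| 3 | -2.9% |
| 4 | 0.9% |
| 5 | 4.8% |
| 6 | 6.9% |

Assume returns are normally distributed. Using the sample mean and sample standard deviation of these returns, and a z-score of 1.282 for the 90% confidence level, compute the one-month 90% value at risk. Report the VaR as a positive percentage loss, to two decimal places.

r̄ = (6 + 2.5 − 2.9 + 0.9 + 4.8 + 6.9) / 6 = 3.0333%
Σ(r − r̄)² = 66.9133; sample σ = √(66.9133/5) = 3.6582%
VaR = −(r̄ − z·σ) = −(3.0333 − 1.282 × 3.6582) = −(-1.6565) = 1.6565%

1.66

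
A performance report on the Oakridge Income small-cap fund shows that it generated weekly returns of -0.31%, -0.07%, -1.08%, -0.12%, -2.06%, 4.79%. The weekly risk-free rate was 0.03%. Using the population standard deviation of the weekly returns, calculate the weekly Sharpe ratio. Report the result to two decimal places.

0.07

Mean return r̄ = 1.150 / 6 = 0.1917%
Population std dev = √[28.2491 / 6] = 2.1698%
Sharpe = (r̄ − rf) / σ = (0.1917 − 0.03) / 2.1698 = 0.1617 / 2.1698 = 0.0745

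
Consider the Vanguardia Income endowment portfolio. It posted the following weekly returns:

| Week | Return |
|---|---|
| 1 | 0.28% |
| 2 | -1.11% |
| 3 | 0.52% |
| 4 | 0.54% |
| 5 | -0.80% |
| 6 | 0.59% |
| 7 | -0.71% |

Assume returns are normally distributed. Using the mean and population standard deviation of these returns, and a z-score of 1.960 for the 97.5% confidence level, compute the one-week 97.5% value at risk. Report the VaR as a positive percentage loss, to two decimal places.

1.44

Mean return r̄ = -0.690 / 7 = -0.0986%
Σ(r − r̄)² = 3.2967; population σ = √(3.2967/7) = 0.6863%
VaR = −(r̄ − z·σ) = −(-0.0986 − 1.960 × 0.6863) = −(-1.4437) = 1.4437%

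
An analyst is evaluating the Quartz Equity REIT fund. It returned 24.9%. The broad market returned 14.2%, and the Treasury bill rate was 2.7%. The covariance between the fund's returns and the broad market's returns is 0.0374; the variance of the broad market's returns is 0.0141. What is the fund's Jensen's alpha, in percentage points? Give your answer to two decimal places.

β = Cov / Var = 0.0374 / 0.0141 = 2.6525
E[R] = Rf + β(Rm − Rf) = 2.7% + 2.6525 × (14.2% − 2.7%) = 33.2038%
α = Rp − E[R] = 24.9% − 33.2038% = -8.3038

-8.30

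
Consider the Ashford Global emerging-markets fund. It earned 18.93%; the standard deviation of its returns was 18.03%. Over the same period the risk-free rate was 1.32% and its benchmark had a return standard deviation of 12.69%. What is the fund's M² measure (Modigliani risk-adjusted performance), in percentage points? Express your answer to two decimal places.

Sharpe = (Rp − Rf) / σp = (18.93% − 1.32%) / 18.03% = 0.9767
M² = Rf + Sharpe × σm = 1.32% + 0.9767 × 12.69% = 13.7143%

13.71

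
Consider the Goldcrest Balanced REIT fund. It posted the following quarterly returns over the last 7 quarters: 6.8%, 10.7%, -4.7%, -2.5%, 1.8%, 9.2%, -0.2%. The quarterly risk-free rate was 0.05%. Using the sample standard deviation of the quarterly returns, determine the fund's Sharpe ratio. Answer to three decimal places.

r̄ = (6.8 + 10.7 − 4.7 − 2.5 + 1.8 + 9.2 − 0.2) / 7 = 21.10 / 7 = 3.0143%
Sample std dev = √[213.3886 / 6] = 5.9636%
Sharpe = (r̄ − rf) / σ = (3.0143 − 0.05) / 5.9636 = 2.9643 / 5.9636 = 0.4971

0.497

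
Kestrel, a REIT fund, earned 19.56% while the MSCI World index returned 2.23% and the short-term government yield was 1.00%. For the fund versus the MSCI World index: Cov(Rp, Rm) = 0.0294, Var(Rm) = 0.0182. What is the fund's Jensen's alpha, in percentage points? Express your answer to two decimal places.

16.57

β = Cov / Var = 0.0294 / 0.0182 = 1.6154
E[R] = Rf + β(Rm − Rf) = 1.00% + 1.6154 × (2.23% − 1.00%) = 2.9869%
α = Rp − E[R] = 19.56% − 2.9869% = 16.5731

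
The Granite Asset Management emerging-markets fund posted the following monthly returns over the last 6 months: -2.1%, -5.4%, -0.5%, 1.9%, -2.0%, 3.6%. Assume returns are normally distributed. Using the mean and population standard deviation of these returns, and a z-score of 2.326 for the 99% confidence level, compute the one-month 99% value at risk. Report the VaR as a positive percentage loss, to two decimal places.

r̄ = (-2.1 − 5.4 − 0.5 + 1.9 − 2 + 3.6) / 6 = -4.50 / 6 = -0.7500%
Population std dev = √[51.0150 / 6] = 2.9159%
VaR = −(r̄ − z·σ) = −(-0.7500 − 2.326 × 2.9159) = −(-7.5324) = 7.5324%

7.53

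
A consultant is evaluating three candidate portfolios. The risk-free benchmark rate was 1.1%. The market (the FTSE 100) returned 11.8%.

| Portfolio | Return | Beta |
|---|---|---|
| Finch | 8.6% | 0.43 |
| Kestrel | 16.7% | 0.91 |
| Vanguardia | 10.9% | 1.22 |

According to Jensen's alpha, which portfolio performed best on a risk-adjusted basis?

Kestrel

Finch: α = 8.6% − [1.1% + 0.43 × (11.8% − 1.1%)] = 2.899
Kestrel: α = 16.7% − [1.1% + 0.91 × (11.8% − 1.1%)] = 5.863
Vanguardia: α = 10.9% − [1.1% + 1.22 × (11.8% − 1.1%)] = -3.254
Highest: Kestrel (5.863).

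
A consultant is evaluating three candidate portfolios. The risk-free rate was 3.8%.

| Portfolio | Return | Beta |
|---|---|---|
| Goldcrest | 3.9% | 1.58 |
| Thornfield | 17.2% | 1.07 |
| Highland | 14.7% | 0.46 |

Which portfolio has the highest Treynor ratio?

Goldcrest: Treynor = (3.9% − 3.8%) / 1.58 = 0.063
Thornfield: Treynor = (17.2% − 3.8%) / 1.07 = 12.523
Highland: Treynor = (14.7% − 3.8%) / 0.46 = 23.696
Highest: Highland (23.696).

Highland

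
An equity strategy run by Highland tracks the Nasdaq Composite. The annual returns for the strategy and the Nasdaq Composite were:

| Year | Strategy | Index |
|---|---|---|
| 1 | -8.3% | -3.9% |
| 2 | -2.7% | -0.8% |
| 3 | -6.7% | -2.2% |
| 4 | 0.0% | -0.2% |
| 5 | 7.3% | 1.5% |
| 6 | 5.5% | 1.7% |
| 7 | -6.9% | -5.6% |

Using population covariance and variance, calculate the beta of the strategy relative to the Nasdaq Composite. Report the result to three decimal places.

r̄p = -1.6857%,  r̄m = -1.3571%
Cov = Σ(rp − r̄p)(rm − r̄m) / 7 = 13.1708
Var(rm) = Σ(rm − r̄m)² / 7 = 6.3339
β = Cov / Var = 13.1708 / 6.3339 = 2.0794

2.079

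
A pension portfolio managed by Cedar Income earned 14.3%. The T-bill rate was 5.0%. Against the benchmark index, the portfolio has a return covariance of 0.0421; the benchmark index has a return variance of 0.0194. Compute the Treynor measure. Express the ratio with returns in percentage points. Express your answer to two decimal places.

β = Cov / Var = 0.0421 / 0.0194 = 2.1701
Treynor = (Rp − Rf) / β = (14.3% − 5.0%) / 2.1701 = 9.30 / 2.1701 = 4.2855

4.29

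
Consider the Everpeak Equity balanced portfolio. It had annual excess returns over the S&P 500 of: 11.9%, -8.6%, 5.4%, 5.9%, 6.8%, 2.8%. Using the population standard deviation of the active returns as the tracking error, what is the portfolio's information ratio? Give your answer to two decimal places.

μ = (11.9 − 8.6 + 5.4 + 5.9 + 6.8 + 2.8) / 6 = 4.0333%
Population σ = √[Σ(r − μ)² / 6] = √[236.0133 / 6] = √39.3356 = 6.2718%
IR = μ / tracking error = 4.0333 / 6.2718 = 0.6431

0.64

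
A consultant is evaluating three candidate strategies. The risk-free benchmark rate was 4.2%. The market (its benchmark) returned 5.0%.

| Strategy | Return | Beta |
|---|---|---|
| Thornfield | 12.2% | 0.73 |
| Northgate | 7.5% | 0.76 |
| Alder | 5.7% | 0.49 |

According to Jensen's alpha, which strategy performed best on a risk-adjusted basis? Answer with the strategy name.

Thornfield: α = 12.2% − [4.2% + 0.73 × (5.0% − 4.2%)] = 7.416
Northgate: α = 7.5% − [4.2% + 0.76 × (5.0% − 4.2%)] = 2.692
Alder: α = 5.7% − [4.2% + 0.49 × (5.0% − 4.2%)] = 1.108
Highest: Thornfield (7.416).

Thornfield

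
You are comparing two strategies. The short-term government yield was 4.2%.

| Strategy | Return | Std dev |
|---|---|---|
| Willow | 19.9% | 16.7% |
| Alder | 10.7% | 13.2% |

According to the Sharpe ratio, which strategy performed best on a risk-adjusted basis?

Willow

Willow: Sharpe ratio = (19.9% − 4.2%) / 16.7% = 0.940
Alder: Sharpe ratio = (10.7% − 4.2%) / 13.2% = 0.492
Highest: Willow (0.940).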